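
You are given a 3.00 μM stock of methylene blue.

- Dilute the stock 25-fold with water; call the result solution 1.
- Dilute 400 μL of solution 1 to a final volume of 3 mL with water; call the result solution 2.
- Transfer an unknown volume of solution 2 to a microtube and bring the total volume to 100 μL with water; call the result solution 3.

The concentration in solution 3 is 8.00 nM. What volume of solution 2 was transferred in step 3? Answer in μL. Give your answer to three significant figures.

Step 1: 25-fold → factor 25
Step 2: 400 μL brought to 3 mL → factor 3000/400 = 7.5
Step 3: v brought to 100 μL → factor = 100 μL/v
Product of known-step factors = 187.5
Overall factor = 3.00 μM / (8.00 nM) = 375
Step-3 factor = 375 / 187.5 = 2
v = 100 μL / 2 = 50.0 μL

50.0 μL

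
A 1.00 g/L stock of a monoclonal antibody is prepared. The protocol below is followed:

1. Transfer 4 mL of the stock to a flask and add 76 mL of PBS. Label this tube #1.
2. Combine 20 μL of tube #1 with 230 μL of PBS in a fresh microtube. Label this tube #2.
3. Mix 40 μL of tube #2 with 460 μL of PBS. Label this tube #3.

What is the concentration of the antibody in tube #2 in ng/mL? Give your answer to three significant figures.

4.00 × 10^3 ng/mL

Step 1: 4 mL + 76 mL = 80 mL total → factor 80/4 = 20
Step 2: 20 μL + 230 μL = 250 μL total → factor 250/20 = 12.5
Dilution factor through tube #2 = 20 × 12.5 = 250
[tube #2] = 1.00 g/L / 250 = 0.004000 g/L = 4.00 × 10^3 ng/mL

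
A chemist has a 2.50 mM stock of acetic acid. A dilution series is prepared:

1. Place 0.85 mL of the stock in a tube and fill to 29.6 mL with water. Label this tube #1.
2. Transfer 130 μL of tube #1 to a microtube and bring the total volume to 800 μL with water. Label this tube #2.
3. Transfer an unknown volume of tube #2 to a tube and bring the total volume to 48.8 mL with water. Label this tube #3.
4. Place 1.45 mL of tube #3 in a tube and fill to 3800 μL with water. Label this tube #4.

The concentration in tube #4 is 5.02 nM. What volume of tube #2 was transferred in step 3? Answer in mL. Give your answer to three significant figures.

Step 1: 0.85 mL brought to 29.6 mL → factor 29.6/0.85 = 34.824
Step 2: 130 μL brought to 800 μL → factor 800/130 = 6.1538
Step 3: v brought to 48.8 mL → factor = 48.8 mL/v
Step 4: 1.45 mL brought to 3800 μL → factor 3.8/1.45 = 2.6207
Product of known-step factors = 561.61
Overall factor = 2.50 mM / (5.02 nM) = 4.9801 × 10^5
Step-3 factor = 4.9801 × 10^5 / 561.61 = 886.75
v = 48.8 mL / 886.75 = 0.0550 mL

0.0550 mL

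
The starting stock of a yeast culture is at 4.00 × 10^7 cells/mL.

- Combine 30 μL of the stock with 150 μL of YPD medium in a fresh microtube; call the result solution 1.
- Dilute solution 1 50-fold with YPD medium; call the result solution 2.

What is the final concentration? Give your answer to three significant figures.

Step 1: 30 μL + 150 μL = 180 μL total → factor 180/30 = 6
Step 2: 50-fold → factor 50
Overall dilution factor = 6 × 50 = 300
Final = 4.00 × 10^7 cells/mL / 300 = 1.33 × 10^5 cells/mL

1.33 × 10^5 cells/mL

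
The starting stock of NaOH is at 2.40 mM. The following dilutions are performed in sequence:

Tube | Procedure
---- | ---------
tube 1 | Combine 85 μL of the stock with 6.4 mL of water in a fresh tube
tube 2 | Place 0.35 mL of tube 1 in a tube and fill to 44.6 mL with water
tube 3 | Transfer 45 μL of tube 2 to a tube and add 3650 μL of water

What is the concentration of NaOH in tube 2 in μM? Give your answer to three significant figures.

Step 1: 85 μL + 6.4 mL = 6485 μL total → factor 6485/85 = 76.294
Step 2: 0.35 mL brought to 44.6 mL → factor 44.6/0.35 = 127.43
Dilution factor through tube 2 = 76.294 × 127.43 = 9722.1
[tube 2] = 2.40 mM / 9722.1 = 0.0002469 mM = 0.247 μM

0.247 μM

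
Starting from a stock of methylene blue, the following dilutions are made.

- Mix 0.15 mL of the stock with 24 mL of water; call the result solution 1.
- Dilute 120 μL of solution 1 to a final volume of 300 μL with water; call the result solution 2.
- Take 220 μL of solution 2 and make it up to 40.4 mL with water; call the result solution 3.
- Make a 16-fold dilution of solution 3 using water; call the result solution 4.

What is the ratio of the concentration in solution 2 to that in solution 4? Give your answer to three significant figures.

2.94 × 10^3

Step 1: 0.15 mL + 24 mL = 24.15 mL total → factor 24.15/0.15 = 161
Step 2: 120 μL brought to 300 μL → factor 300/120 = 2.5
Step 3: 220 μL brought to 40.4 mL → factor 40400/220 = 183.64
Step 4: 16-fold → factor 16
Dilution factor to solution 2 = 402.5; to solution 4 = 1.1826 × 10^6
[solution 2]/[solution 4] = (factor to solution 4)/(factor to solution 2) = 1.1826 × 10^6/402.5 = 2.94 × 10^3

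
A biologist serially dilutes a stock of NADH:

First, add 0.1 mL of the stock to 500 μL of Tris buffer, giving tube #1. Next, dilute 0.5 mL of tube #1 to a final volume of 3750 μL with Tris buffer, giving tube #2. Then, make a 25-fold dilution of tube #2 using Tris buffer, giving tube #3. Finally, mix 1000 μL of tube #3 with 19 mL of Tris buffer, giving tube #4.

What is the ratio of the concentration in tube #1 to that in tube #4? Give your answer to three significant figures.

Step 1: 0.1 mL + 500 μL = 0.6 mL total → factor 0.6/0.1 = 6
Step 2: 0.5 mL brought to 3750 μL → factor 3.75/0.5 = 7.5
Step 3: 25-fold → factor 25
Step 4: 1000 μL + 19 mL = 20000 μL total → factor 20000/1000 = 20
Dilution factor to tube #1 = 6; to tube #4 = 22500
[tube #1]/[tube #4] = (factor to tube #4)/(factor to tube #1) = 22500/6 = 3.75 × 10^3

3.75 × 10^3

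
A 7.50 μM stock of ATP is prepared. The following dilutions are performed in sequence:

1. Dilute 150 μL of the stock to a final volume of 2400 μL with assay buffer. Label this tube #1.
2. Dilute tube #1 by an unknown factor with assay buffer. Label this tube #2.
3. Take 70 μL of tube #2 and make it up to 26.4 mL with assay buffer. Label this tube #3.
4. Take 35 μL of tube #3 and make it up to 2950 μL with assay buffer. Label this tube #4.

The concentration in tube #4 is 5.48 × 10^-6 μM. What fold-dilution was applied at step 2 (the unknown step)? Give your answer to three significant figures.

2.69-fold

Step 1: 150 μL brought to 2400 μL → factor 2400/150 = 16
Step 2: unknown factor x
Step 3: 70 μL brought to 26.4 mL → factor 26400/70 = 377.14
Step 4: 35 μL brought to 2950 μL → factor 2950/35 = 84.286
Product of known-step factors = 5.086 × 10^5
Overall factor = 7.50 μM / (5.48 × 10^-6 μM) = 1.3686 × 10^6
x = 1.3686 × 10^6 / 5.086 × 10^5 = 2.69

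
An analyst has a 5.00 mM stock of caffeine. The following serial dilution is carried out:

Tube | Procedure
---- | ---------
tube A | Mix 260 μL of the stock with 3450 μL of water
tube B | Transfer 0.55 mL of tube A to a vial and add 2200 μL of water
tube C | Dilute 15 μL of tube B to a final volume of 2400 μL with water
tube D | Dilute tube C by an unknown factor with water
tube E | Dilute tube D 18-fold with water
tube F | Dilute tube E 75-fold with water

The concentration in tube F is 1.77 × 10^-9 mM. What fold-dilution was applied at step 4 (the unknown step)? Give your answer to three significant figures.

Step 1: 260 μL + 3450 μL = 3710 μL total → factor 3710/260 = 14.269
Step 2: 0.55 mL + 2200 μL = 2.75 mL total → factor 2.75/0.55 = 5
Step 3: 15 μL brought to 2400 μL → factor 2400/15 = 160
Step 4: unknown factor x
Step 5: 18-fold → factor 18
Step 6: 75-fold → factor 75
Product of known-step factors = 1.5411 × 10^7
Overall factor = 5.00 mM / (1.77 × 10^-9 mM) = 2.8249 × 10^9
x = 2.8249 × 10^9 / 1.5411 × 10^7 = 183

183-fold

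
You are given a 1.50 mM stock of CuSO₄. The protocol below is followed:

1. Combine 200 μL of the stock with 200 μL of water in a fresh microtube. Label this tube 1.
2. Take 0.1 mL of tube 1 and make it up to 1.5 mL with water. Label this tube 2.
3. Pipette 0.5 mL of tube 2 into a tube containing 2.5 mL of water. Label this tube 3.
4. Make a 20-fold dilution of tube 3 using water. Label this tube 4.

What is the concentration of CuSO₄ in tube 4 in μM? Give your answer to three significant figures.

0.417 μM

Step 1: 200 μL + 200 μL = 400 μL total → factor 400/200 = 2
Step 2: 0.1 mL brought to 1.5 mL → factor 1.5/0.1 = 15
Step 3: 0.5 mL + 2.5 mL = 3 mL total → factor 3/0.5 = 6
Step 4: 20-fold → factor 20
Overall dilution factor = 2 × 15 × 6 × 20 = 3600
Final = 1.50 mM / 3600 = 0.0004167 mM = 0.417 μM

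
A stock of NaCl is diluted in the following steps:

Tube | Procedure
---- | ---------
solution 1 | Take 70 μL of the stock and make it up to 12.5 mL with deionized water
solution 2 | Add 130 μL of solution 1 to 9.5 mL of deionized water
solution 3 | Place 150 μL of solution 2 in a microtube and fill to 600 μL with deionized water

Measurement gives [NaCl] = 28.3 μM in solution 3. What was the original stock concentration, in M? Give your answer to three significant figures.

Step 1: 70 μL brought to 12.5 mL → factor 12500/70 = 178.57
Step 2: 130 μL + 9.5 mL = 9630 μL total → factor 9630/130 = 74.077
Step 3: 150 μL brought to 600 μL → factor 600/150 = 4
Overall dilution factor = 178.57 × 74.077 × 4 = 52912
Stock = 28.3 μM × 52912 = 1.497 × 10^6 μM = 1.50 M

1.50 M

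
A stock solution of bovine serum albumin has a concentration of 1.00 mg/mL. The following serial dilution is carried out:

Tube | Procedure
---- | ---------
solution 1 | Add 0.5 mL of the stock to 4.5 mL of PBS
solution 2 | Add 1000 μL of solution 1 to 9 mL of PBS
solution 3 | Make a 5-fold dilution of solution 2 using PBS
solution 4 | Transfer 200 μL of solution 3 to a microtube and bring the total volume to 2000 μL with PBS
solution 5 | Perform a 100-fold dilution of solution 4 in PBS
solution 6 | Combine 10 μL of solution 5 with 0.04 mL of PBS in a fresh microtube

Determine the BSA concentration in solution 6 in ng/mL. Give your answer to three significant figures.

0.400 ng/mL

Step 1: 0.5 mL + 4.5 mL = 5 mL total → factor 5/0.5 = 10
Step 2: 1000 μL + 9 mL = 10000 μL total → factor 10000/1000 = 10
Step 3: 5-fold → factor 5
Step 4: 200 μL brought to 2000 μL → factor 2000/200 = 10
Step 5: 100-fold → factor 100
Step 6: 10 μL + 0.04 mL = 50 μL total → factor 50/10 = 5
Overall dilution factor = 10 × 10 × 5 × 10 × 100 × 5 = 2.5 × 10^6
Final = 1.00 mg/mL / 2.5 × 10^6 = 4.000 × 10^-7 mg/mL = 0.400 ng/mL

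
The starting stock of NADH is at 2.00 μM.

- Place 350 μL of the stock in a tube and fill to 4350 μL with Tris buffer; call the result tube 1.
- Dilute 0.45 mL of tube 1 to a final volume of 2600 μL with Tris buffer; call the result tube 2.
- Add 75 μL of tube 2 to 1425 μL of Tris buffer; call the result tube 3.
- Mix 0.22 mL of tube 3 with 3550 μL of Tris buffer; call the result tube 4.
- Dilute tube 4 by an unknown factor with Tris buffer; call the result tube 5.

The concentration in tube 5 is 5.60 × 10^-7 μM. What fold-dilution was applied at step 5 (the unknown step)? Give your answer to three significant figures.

145-fold

Step 1: 350 μL brought to 4350 μL → factor 4350/350 = 12.429
Step 2: 0.45 mL brought to 2600 μL → factor 2.6/0.45 = 5.7778
Step 3: 75 μL + 1425 μL = 1500 μL total → factor 1500/75 = 20
Step 4: 0.22 mL + 3550 μL = 3.77 mL total → factor 3.77/0.22 = 17.136
Step 5: unknown factor x
Product of known-step factors = 24611
Overall factor = 2.00 μM / (5.60 × 10^-7 μM) = 3.5714 × 10^6
x = 3.5714 × 10^6 / 24611 = 145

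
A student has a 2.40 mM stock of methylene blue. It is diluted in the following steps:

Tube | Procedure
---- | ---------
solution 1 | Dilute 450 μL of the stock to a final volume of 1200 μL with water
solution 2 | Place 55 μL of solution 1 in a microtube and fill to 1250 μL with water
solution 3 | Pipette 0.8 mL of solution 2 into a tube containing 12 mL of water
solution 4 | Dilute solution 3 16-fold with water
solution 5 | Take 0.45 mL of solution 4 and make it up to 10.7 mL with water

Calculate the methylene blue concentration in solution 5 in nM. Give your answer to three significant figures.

Step 1: 450 μL brought to 1200 μL → factor 1200/450 = 2.6667
Step 2: 55 μL brought to 1250 μL → factor 1250/55 = 22.727
Step 3: 0.8 mL + 12 mL = 12.8 mL total → factor 12.8/0.8 = 16
Step 4: 16-fold → factor 16
Step 5: 0.45 mL brought to 10.7 mL → factor 10.7/0.45 = 23.778
Dilution factor through solution 5 = 2.6667 × 22.727 × 16 × 16 × 23.778 = 3.6892 × 10^5
[solution 5] = 2.40 mM / 3.6892 × 10^5 = 6.506 × 10^-6 mM = 6.51 nM

6.51 nM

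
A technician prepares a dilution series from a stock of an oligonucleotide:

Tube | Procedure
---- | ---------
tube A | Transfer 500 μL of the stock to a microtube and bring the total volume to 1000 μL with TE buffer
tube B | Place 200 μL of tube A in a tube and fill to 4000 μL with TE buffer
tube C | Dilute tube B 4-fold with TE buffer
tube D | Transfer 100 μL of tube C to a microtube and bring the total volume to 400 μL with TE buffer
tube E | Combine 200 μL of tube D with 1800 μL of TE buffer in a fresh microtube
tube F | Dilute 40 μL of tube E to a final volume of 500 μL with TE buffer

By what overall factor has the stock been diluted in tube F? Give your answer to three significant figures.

8.00 × 10^4

Step 1: 500 μL brought to 1000 μL → factor 1000/500 = 2
Step 2: 200 μL brought to 4000 μL → factor 4000/200 = 20
Step 3: 4-fold → factor 4
Step 4: 100 μL brought to 400 μL → factor 400/100 = 4
Step 5: 200 μL + 1800 μL = 2000 μL total → factor 2000/200 = 10
Step 6: 40 μL brought to 500 μL → factor 500/40 = 12.5
Overall dilution factor = 2 × 20 × 4 × 4 × 10 × 12.5 = 80000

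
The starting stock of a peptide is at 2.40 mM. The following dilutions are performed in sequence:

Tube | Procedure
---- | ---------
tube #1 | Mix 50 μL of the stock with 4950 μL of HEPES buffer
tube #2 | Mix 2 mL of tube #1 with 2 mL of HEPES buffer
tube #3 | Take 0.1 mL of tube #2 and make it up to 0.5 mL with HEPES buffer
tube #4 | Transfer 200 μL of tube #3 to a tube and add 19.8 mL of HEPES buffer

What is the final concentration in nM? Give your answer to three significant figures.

Step 1: 50 μL + 4950 μL = 5000 μL total → factor 5000/50 = 100
Step 2: 2 mL + 2 mL = 4 mL total → factor 4/2 = 2
Step 3: 0.1 mL brought to 0.5 mL → factor 0.5/0.1 = 5
Step 4: 200 μL + 19.8 mL = 20000 μL total → factor 20000/200 = 100
Overall dilution factor = 100 × 2 × 5 × 100 = 1 × 10^5
Final = 2.40 mM / 1 × 10^5 = 2.400 × 10^-5 mM = 24.0 nM

24.0 nM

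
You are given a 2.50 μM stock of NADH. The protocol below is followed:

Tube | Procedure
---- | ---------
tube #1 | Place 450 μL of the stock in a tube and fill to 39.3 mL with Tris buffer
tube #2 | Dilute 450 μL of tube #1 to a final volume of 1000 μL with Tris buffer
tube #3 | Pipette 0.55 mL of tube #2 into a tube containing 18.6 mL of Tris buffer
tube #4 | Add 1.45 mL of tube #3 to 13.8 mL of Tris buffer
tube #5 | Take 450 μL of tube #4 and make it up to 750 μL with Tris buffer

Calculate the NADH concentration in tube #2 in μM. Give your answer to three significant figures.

Step 1: 450 μL brought to 39.3 mL → factor 39300/450 = 87.333
Step 2: 450 μL brought to 1000 μL → factor 1000/450 = 2.2222
Dilution factor through tube #2 = 87.333 × 2.2222 = 194.07
[tube #2] = 2.50 μM / 194.07 = 0.0129 μM

0.0129 μM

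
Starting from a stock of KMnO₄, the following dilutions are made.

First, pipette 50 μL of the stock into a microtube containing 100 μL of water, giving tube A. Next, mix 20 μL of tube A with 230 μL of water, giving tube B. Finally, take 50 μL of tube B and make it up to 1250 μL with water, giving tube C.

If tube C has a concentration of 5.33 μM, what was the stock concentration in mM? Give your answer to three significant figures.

Step 1: 50 μL + 100 μL = 150 μL total → factor 150/50 = 3
Step 2: 20 μL + 230 μL = 250 μL total → factor 250/20 = 12.5
Step 3: 50 μL brought to 1250 μL → factor 1250/50 = 25
Overall dilution factor = 3 × 12.5 × 25 = 937.5
Stock = 5.33 μM × 937.5 = 4997 μM = 5.00 mM

5.00 mM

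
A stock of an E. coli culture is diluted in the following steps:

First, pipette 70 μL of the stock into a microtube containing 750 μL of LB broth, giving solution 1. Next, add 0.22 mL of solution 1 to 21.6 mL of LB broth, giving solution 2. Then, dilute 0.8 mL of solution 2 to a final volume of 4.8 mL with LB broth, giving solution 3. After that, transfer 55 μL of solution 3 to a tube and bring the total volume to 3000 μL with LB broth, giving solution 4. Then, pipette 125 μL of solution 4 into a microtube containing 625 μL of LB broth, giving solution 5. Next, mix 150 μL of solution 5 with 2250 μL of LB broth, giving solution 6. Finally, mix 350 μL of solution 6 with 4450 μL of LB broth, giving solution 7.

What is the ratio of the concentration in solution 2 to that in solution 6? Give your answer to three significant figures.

Step 1: 70 μL + 750 μL = 820 μL total → factor 820/70 = 11.714
Step 2: 0.22 mL + 21.6 mL = 21.82 mL total → factor 21.82/0.22 = 99.182
Step 3: 0.8 mL brought to 4.8 mL → factor 4.8/0.8 = 6
Step 4: 55 μL brought to 3000 μL → factor 3000/55 = 54.545
Step 5: 125 μL + 625 μL = 750 μL total → factor 750/125 = 6
Step 6: 150 μL + 2250 μL = 2400 μL total → factor 2400/150 = 16
Dilution factor to solution 2 = 1161.8; to solution 6 = 3.6503 × 10^7
[solution 2]/[solution 6] = (factor to solution 6)/(factor to solution 2) = 3.6503 × 10^7/1161.8 = 3.14 × 10^4

3.14 × 10^4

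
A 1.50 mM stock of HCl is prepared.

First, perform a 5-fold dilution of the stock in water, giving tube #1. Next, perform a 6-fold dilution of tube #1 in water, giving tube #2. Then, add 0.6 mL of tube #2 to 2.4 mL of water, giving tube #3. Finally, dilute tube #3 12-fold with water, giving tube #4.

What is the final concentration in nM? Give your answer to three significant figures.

Step 1: 5-fold → factor 5
Step 2: 6-fold → factor 6
Step 3: 0.6 mL + 2.4 mL = 3 mL total → factor 3/0.6 = 5
Step 4: 12-fold → factor 12
Overall dilution factor = 5 × 6 × 5 × 12 = 1800
Final = 1.50 mM / 1800 = 0.0008333 mM = 833 nM

833 nM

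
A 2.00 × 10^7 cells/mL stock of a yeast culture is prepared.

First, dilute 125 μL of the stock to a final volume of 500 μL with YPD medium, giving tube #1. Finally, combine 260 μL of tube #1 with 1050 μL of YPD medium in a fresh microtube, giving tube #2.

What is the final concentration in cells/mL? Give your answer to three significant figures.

9.92 × 10^5 cells/mL

Step 1: 125 μL brought to 500 μL → factor 500/125 = 4
Step 2: 260 μL + 1050 μL = 1310 μL total → factor 1310/260 = 5.0385
Overall dilution factor = 4 × 5.0385 = 20.154
Final = 2.00 × 10^7 cells/mL / 20.154 = 9.92 × 10^5 cells/mL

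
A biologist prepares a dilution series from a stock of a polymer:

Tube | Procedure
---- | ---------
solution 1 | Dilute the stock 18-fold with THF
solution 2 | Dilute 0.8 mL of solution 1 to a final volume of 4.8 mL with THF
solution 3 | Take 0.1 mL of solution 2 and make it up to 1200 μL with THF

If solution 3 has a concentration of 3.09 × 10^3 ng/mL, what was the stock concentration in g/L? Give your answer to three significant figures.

4.00 g/L

Step 1: 18-fold → factor 18
Step 2: 0.8 mL brought to 4.8 mL → factor 4.8/0.8 = 6
Step 3: 0.1 mL brought to 1200 μL → factor 1.2/0.1 = 12
Overall dilution factor = 18 × 6 × 12 = 1296
Stock = 3.09 × 10^3 ng/mL × 1296 = 4.005 × 10^6 ng/mL = 4.00 g/L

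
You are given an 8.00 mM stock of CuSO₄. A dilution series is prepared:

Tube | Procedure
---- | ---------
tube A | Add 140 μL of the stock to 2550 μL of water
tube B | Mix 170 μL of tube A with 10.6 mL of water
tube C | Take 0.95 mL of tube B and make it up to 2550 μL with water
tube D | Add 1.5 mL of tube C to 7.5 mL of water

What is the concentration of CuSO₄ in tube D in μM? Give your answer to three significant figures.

0.408 μM

Step 1: 140 μL + 2550 μL = 2690 μL total → factor 2690/140 = 19.214
Step 2: 170 μL + 10.6 mL = 10770 μL total → factor 10770/170 = 63.353
Step 3: 0.95 mL brought to 2550 μL → factor 2.55/0.95 = 2.6842
Step 4: 1.5 mL + 7.5 mL = 9 mL total → factor 9/1.5 = 6
Overall dilution factor = 19.214 × 63.353 × 2.6842 × 6 = 19605
Final = 8.00 mM / 19605 = 0.0004081 mM = 0.408 μM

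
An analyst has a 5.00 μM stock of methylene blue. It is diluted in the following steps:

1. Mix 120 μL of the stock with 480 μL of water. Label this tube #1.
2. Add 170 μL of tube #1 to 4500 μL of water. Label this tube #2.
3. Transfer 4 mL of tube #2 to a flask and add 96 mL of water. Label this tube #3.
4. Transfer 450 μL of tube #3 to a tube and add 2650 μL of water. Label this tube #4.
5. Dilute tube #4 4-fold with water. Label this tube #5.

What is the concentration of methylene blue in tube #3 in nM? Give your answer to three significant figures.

Step 1: 120 μL + 480 μL = 600 μL total → factor 600/120 = 5
Step 2: 170 μL + 4500 μL = 4670 μL total → factor 4670/170 = 27.471
Step 3: 4 mL + 96 mL = 100 mL total → factor 100/4 = 25
Dilution factor through tube #3 = 5 × 27.471 × 25 = 3433.8
[tube #3] = 5.00 μM / 3433.8 = 0.001456 μM = 1.46 nM

1.46 nM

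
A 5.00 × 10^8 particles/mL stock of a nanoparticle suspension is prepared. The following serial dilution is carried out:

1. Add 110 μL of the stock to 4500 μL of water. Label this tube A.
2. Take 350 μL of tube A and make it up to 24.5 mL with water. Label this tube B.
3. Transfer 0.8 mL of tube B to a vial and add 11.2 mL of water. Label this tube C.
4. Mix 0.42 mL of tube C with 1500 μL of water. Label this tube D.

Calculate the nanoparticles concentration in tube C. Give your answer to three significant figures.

Step 1: 110 μL + 4500 μL = 4610 μL total → factor 4610/110 = 41.909
Step 2: 350 μL brought to 24.5 mL → factor 24500/350 = 70
Step 3: 0.8 mL + 11.2 mL = 12 mL total → factor 12/0.8 = 15
Dilution factor through tube C = 41.909 × 70 × 15 = 44005
[tube C] = 5.00 × 10^8 particles/mL / 44005 = 1.14 × 10^4 particles/mL

1.14 × 10^4 particles/mL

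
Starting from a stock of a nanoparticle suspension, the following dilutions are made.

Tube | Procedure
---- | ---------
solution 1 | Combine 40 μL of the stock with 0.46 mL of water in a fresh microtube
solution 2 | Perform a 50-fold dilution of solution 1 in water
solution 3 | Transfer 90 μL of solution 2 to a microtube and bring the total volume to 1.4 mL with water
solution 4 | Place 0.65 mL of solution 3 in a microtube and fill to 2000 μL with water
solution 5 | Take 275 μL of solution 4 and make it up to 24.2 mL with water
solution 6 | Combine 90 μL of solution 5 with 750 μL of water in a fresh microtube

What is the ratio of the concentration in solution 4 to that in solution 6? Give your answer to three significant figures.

821

Step 1: 40 μL + 0.46 mL = 500 μL total → factor 500/40 = 12.5
Step 2: 50-fold → factor 50
Step 3: 90 μL brought to 1.4 mL → factor 1400/90 = 15.556
Step 4: 0.65 mL brought to 2000 μL → factor 2/0.65 = 3.0769
Step 5: 275 μL brought to 24.2 mL → factor 24200/275 = 88
Step 6: 90 μL + 750 μL = 840 μL total → factor 840/90 = 9.3333
Dilution factor to solution 4 = 29915; to solution 6 = 2.457 × 10^7
[solution 4]/[solution 6] = (factor to solution 6)/(factor to solution 4) = 2.457 × 10^7/29915 = 821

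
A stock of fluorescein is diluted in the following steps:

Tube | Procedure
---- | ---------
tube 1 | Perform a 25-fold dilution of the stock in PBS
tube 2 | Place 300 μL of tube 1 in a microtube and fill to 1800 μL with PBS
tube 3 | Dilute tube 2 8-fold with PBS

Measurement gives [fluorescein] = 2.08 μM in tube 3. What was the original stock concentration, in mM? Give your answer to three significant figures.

Step 1: 25-fold → factor 25
Step 2: 300 μL brought to 1800 μL → factor 1800/300 = 6
Step 3: 8-fold → factor 8
Overall dilution factor = 25 × 6 × 8 = 1200
Stock = 2.08 μM × 1200 = 2496 μM = 2.50 mM

2.50 mM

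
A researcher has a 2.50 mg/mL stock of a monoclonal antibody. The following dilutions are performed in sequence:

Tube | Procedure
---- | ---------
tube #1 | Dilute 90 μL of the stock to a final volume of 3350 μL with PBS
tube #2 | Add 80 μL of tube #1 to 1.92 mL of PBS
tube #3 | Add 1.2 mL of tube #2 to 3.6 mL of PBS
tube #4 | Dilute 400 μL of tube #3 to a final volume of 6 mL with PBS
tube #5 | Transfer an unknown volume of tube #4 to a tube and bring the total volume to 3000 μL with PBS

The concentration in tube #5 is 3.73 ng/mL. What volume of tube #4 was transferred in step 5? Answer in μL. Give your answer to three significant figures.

250 μL

Step 1: 90 μL brought to 3350 μL → factor 3350/90 = 37.222
Step 2: 80 μL + 1.92 mL = 2000 μL total → factor 2000/80 = 25
Step 3: 1.2 mL + 3.6 mL = 4.8 mL total → factor 4.8/1.2 = 4
Step 4: 400 μL brought to 6 mL → factor 6000/400 = 15
Step 5: v brought to 3000 μL → factor = 3000 μL/v
Product of known-step factors = 55833
Overall factor = 2.50 mg/mL / (3.73 ng/mL) = 6.7024 × 10^5
Step-5 factor = 6.7024 × 10^5 / 55833 = 12.004
v = 3000 μL / 12.004 = 250 μL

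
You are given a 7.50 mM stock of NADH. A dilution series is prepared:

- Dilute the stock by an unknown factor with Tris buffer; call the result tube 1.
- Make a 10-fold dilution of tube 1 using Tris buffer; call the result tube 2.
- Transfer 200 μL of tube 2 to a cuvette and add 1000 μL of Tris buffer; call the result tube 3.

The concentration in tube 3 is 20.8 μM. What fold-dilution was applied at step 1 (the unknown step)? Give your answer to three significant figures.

Step 1: unknown factor x
Step 2: 10-fold → factor 10
Step 3: 200 μL + 1000 μL = 1200 μL total → factor 1200/200 = 6
Product of known-step factors = 60
Overall factor = 7.50 mM / (20.8 μM) = 360.58
x = 360.58 / 60 = 6.01

6.01-fold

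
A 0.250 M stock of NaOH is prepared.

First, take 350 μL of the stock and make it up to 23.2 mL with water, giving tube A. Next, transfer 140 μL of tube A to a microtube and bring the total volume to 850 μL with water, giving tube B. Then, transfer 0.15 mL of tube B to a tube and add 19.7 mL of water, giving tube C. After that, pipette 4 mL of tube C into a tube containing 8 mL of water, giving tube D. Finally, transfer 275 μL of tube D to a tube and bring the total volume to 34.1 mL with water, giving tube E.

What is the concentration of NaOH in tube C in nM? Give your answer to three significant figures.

4.69 × 10^3 nM

Step 1: 350 μL brought to 23.2 mL → factor 23200/350 = 66.286
Step 2: 140 μL brought to 850 μL → factor 850/140 = 6.0714
Step 3: 0.15 mL + 19.7 mL = 19.85 mL total → factor 19.85/0.15 = 132.33
Dilution factor through tube C = 66.286 × 6.0714 × 132.33 = 53257
[tube C] = 0.250 M / 53257 = 4.694 × 10^-6 M = 4.69 × 10^3 nM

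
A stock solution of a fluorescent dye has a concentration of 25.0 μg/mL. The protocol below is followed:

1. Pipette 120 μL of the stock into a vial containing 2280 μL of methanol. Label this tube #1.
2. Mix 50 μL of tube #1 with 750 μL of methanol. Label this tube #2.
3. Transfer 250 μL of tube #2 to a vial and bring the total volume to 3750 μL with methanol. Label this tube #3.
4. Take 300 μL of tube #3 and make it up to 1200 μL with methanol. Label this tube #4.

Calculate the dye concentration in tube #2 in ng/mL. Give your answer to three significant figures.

78.1 ng/mL

Step 1: 120 μL + 2280 μL = 2400 μL total → factor 2400/120 = 20
Step 2: 50 μL + 750 μL = 800 μL total → factor 800/50 = 16
Dilution factor through tube #2 = 20 × 16 = 320
[tube #2] = 25.0 μg/mL / 320 = 0.07812 μg/mL = 78.1 ng/mL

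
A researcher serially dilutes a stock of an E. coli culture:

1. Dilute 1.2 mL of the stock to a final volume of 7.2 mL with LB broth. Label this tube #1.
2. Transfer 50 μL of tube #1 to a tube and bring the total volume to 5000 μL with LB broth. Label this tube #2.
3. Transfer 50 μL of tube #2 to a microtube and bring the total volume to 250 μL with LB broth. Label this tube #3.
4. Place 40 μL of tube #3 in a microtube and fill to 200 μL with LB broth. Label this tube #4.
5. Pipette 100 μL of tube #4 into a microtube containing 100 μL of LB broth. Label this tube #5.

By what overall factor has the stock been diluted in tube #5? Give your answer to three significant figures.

3.00 × 10^4

Step 1: 1.2 mL brought to 7.2 mL → factor 7.2/1.2 = 6
Step 2: 50 μL brought to 5000 μL → factor 5000/50 = 100
Step 3: 50 μL brought to 250 μL → factor 250/50 = 5
Step 4: 40 μL brought to 200 μL → factor 200/40 = 5
Step 5: 100 μL + 100 μL = 200 μL total → factor 200/100 = 2
Overall dilution factor = 6 × 100 × 5 × 5 × 2 = 30000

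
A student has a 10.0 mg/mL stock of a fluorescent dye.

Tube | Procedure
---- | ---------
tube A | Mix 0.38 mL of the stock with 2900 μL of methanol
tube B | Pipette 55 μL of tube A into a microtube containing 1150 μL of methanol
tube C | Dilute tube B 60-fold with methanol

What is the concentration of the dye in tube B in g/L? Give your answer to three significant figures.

0.0529 g/L

Step 1: 0.38 mL + 2900 μL = 3.28 mL total → factor 3.28/0.38 = 8.6316
Step 2: 55 μL + 1150 μL = 1205 μL total → factor 1205/55 = 21.909
Dilution factor through tube B = 8.6316 × 21.909 = 189.11
[tube B] = 10.0 mg/mL / 189.11 = 0.05288 mg/mL = 0.0529 g/L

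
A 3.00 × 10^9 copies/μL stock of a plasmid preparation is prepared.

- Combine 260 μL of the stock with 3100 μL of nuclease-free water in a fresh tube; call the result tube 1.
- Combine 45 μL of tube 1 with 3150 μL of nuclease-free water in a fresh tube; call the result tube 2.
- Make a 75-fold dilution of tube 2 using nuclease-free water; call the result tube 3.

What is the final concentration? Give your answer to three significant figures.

4.36 × 10^4 copies/μL

Step 1: 260 μL + 3100 μL = 3360 μL total → factor 3360/260 = 12.923
Step 2: 45 μL + 3150 μL = 3195 μL total → factor 3195/45 = 71
Step 3: 75-fold → factor 75
Overall dilution factor = 12.923 × 71 × 75 = 68815
Final = 3.00 × 10^9 copies/μL / 68815 = 4.36 × 10^4 copies/μL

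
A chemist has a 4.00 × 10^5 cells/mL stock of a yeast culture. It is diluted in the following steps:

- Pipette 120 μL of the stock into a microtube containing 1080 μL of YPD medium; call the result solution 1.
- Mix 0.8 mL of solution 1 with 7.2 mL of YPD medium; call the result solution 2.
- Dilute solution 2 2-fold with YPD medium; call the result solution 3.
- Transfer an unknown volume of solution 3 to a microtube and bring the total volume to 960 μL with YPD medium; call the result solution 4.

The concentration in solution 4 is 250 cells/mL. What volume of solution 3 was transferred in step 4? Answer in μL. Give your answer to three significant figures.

120 μL

Step 1: 120 μL + 1080 μL = 1200 μL total → factor 1200/120 = 10
Step 2: 0.8 mL + 7.2 mL = 8 mL total → factor 8/0.8 = 10
Step 3: 2-fold → factor 2
Step 4: v brought to 960 μL → factor = 960 μL/v
Product of known-step factors = 200
Overall factor = 4.00 × 10^5 cells/mL / (250 cells/mL) = 1600
Step-4 factor = 1600 / 200 = 8
v = 960 μL / 8 = 120 μL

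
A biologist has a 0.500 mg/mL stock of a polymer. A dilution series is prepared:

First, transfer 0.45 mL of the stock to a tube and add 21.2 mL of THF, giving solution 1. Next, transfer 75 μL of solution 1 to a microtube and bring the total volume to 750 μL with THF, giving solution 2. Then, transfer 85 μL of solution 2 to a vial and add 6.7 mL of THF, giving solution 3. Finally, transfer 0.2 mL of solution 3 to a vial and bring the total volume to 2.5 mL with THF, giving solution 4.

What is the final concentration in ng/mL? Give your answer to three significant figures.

Step 1: 0.45 mL + 21.2 mL = 21.65 mL total → factor 21.65/0.45 = 48.111
Step 2: 75 μL brought to 750 μL → factor 750/75 = 10
Step 3: 85 μL + 6.7 mL = 6785 μL total → factor 6785/85 = 79.824
Step 4: 0.2 mL brought to 2.5 mL → factor 2.5/0.2 = 12.5
Overall dilution factor = 48.111 × 10 × 79.824 × 12.5 = 4.8005 × 10^5
Final = 0.500 mg/mL / 4.8005 × 10^5 = 1.042 × 10^-6 mg/mL = 1.04 ng/mL

1.04 ng/mL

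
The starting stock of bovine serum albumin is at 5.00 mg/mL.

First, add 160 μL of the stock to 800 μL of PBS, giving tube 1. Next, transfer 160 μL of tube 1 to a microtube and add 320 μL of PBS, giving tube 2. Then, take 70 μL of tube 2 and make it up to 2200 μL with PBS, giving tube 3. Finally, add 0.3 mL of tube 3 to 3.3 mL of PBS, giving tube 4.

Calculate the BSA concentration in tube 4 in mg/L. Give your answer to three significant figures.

0.737 mg/L

Step 1: 160 μL + 800 μL = 960 μL total → factor 960/160 = 6
Step 2: 160 μL + 320 μL = 480 μL total → factor 480/160 = 3
Step 3: 70 μL brought to 2200 μL → factor 2200/70 = 31.429
Step 4: 0.3 mL + 3.3 mL = 3.6 mL total → factor 3.6/0.3 = 12
Dilution factor through tube 4 = 6 × 3 × 31.429 × 12 = 6788.6
[tube 4] = 5.00 mg/mL / 6788.6 = 0.0007365 mg/mL = 0.737 mg/L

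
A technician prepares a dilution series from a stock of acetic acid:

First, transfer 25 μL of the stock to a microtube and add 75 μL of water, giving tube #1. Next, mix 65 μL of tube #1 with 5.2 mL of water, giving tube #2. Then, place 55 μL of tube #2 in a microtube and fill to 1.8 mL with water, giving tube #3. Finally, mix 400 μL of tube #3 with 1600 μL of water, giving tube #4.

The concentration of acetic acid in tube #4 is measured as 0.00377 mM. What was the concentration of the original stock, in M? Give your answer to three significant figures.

Step 1: 25 μL + 75 μL = 100 μL total → factor 100/25 = 4
Step 2: 65 μL + 5.2 mL = 5265 μL total → factor 5265/65 = 81
Step 3: 55 μL brought to 1.8 mL → factor 1800/55 = 32.727
Step 4: 400 μL + 1600 μL = 2000 μL total → factor 2000/400 = 5
Overall dilution factor = 4 × 81 × 32.727 × 5 = 53018
Stock = 0.00377 mM × 53018 = 199.9 mM = 0.200 M

0.200 M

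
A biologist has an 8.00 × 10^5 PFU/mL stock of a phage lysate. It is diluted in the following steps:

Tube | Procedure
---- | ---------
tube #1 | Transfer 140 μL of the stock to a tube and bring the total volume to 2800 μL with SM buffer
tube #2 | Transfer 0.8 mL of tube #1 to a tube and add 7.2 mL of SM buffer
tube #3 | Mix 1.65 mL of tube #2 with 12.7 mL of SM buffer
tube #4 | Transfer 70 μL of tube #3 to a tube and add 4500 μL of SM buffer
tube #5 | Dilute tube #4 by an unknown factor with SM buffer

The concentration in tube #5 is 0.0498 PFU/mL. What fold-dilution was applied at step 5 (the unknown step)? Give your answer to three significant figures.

141-fold

Step 1: 140 μL brought to 2800 μL → factor 2800/140 = 20
Step 2: 0.8 mL + 7.2 mL = 8 mL total → factor 8/0.8 = 10
Step 3: 1.65 mL + 12.7 mL = 14.35 mL total → factor 14.35/1.65 = 8.697
Step 4: 70 μL + 4500 μL = 4570 μL total → factor 4570/70 = 65.286
Step 5: unknown factor x
Product of known-step factors = 1.1356 × 10^5
Overall factor = 8.00 × 10^5 PFU/mL / (0.0498 PFU/mL) = 1.6064 × 10^7
x = 1.6064 × 10^7 / 1.1356 × 10^5 = 141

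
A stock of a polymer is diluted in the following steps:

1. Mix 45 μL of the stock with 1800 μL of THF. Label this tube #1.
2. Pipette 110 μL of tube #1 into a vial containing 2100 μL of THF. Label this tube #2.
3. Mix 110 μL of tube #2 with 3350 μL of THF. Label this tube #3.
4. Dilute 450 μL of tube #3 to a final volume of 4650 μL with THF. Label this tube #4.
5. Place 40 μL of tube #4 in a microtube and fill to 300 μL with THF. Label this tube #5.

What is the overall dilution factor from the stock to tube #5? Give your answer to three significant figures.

Step 1: 45 μL + 1800 μL = 1845 μL total → factor 1845/45 = 41
Step 2: 110 μL + 2100 μL = 2210 μL total → factor 2210/110 = 20.091
Step 3: 110 μL + 3350 μL = 3460 μL total → factor 3460/110 = 31.455
Step 4: 450 μL brought to 4650 μL → factor 4650/450 = 10.333
Step 5: 40 μL brought to 300 μL → factor 300/40 = 7.5
Overall dilution factor = 41 × 20.091 × 31.455 × 10.333 × 7.5 = 2.008 × 10^6

2.01 × 10^6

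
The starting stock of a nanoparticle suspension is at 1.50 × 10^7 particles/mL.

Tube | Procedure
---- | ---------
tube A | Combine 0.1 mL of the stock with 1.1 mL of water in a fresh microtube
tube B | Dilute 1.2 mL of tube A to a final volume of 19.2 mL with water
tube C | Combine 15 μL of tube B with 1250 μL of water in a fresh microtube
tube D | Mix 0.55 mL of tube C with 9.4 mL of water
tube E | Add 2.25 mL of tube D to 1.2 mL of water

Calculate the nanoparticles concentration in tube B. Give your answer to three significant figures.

Step 1: 0.1 mL + 1.1 mL = 1.2 mL total → factor 1.2/0.1 = 12
Step 2: 1.2 mL brought to 19.2 mL → factor 19.2/1.2 = 16
Dilution factor through tube B = 12 × 16 = 192
[tube B] = 1.50 × 10^7 particles/mL / 192 = 7.81 × 10^4 particles/mL

7.81 × 10^4 particles/mL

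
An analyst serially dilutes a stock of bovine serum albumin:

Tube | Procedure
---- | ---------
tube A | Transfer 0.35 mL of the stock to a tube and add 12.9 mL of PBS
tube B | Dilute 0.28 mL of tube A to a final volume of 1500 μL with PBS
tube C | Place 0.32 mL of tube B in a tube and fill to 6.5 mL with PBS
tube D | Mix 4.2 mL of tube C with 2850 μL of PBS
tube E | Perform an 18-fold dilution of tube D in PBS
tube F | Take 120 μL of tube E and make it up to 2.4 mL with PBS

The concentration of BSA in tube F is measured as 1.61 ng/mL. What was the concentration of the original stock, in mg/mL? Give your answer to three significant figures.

Step 1: 0.35 mL + 12.9 mL = 13.25 mL total → factor 13.25/0.35 = 37.857
Step 2: 0.28 mL brought to 1500 μL → factor 1.5/0.28 = 5.3571
Step 3: 0.32 mL brought to 6.5 mL → factor 6.5/0.32 = 20.312
Step 4: 4.2 mL + 2850 μL = 7.05 mL total → factor 7.05/4.2 = 1.6786
Step 5: 18-fold → factor 18
Step 6: 120 μL brought to 2.4 mL → factor 2400/120 = 20
Overall dilution factor = 37.857 × 5.3571 × 20.312 × 1.6786 × 18 × 20 = 2.4894 × 10^6
Stock = 1.61 ng/mL × 2.4894 × 10^6 = 4.008 × 10^6 ng/mL = 4.01 mg/mL

4.01 mg/mL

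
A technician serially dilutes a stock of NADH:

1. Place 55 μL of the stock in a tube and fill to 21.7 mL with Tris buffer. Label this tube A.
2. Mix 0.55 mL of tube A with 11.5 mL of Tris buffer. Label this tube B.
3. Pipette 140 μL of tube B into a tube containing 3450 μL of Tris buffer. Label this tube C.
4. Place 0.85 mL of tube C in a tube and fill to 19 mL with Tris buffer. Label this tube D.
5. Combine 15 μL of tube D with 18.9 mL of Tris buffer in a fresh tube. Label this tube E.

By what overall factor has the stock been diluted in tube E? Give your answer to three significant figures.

6.25 × 10^9

Step 1: 55 μL brought to 21.7 mL → factor 21700/55 = 394.55
Step 2: 0.55 mL + 11.5 mL = 12.05 mL total → factor 12.05/0.55 = 21.909
Step 3: 140 μL + 3450 μL = 3590 μL total → factor 3590/140 = 25.643
Step 4: 0.85 mL brought to 19 mL → factor 19/0.85 = 22.353
Step 5: 15 μL + 18.9 mL = 18915 μL total → factor 18915/15 = 1261
Overall dilution factor = 394.55 × 21.909 × 25.643 × 22.353 × 1261 = 6.248 × 10^9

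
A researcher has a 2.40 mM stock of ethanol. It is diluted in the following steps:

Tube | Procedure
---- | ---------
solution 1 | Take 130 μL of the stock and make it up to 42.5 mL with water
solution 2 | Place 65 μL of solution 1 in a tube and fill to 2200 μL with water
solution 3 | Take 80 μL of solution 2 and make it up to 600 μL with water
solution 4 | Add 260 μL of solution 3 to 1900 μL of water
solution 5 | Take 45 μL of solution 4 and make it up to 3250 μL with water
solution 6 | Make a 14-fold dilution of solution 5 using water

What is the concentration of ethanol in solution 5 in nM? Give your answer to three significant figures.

Step 1: 130 μL brought to 42.5 mL → factor 42500/130 = 326.92
Step 2: 65 μL brought to 2200 μL → factor 2200/65 = 33.846
Step 3: 80 μL brought to 600 μL → factor 600/80 = 7.5
Step 4: 260 μL + 1900 μL = 2160 μL total → factor 2160/260 = 8.3077
Step 5: 45 μL brought to 3250 μL → factor 3250/45 = 72.222
Dilution factor through solution 5 = 326.92 × 33.846 × 7.5 × 8.3077 × 72.222 = 4.9793 × 10^7
[solution 5] = 2.40 mM / 4.9793 × 10^7 = 4.820 × 10^-8 mM = 0.0482 nM

0.0482 nM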